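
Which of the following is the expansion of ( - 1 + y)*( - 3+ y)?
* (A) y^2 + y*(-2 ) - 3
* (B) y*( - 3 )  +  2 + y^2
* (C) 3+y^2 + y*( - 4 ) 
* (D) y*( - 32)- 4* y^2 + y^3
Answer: C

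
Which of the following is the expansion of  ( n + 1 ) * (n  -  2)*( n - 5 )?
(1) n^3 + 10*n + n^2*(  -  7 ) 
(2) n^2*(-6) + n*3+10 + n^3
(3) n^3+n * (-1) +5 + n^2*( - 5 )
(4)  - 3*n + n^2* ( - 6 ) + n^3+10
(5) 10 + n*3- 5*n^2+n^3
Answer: 2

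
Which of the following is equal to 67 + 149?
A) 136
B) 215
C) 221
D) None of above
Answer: D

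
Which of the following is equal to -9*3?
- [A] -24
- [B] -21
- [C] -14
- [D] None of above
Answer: D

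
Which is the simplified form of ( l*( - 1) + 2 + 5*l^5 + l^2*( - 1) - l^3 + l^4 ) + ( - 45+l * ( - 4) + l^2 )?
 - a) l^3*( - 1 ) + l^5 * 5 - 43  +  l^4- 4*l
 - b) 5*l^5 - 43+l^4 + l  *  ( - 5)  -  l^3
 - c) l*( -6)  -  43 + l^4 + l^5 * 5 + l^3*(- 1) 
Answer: b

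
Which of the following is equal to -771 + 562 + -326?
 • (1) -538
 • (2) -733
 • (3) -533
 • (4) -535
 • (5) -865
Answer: 4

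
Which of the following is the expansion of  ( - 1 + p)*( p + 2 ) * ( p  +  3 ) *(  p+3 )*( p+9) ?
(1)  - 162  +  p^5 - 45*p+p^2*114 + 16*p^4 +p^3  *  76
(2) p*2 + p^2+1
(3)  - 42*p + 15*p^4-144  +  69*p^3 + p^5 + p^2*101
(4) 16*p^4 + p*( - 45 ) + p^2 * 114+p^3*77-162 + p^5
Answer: 1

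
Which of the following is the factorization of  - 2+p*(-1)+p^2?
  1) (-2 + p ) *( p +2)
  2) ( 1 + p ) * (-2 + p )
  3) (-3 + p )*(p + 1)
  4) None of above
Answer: 2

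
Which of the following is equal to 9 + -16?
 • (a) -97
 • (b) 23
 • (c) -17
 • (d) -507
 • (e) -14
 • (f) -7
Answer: f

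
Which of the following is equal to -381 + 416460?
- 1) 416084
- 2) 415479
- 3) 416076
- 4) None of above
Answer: 4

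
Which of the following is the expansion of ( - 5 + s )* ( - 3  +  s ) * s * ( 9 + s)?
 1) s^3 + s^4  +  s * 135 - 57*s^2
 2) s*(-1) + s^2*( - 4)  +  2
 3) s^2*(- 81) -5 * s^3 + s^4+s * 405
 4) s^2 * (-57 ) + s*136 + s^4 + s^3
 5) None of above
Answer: 1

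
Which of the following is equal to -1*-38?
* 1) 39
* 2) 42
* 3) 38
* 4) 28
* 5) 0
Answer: 3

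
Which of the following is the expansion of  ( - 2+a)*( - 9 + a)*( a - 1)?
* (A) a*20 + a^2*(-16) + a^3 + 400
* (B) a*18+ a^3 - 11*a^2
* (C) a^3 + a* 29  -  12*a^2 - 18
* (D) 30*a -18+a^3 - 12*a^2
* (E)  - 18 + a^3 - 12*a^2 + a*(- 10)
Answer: C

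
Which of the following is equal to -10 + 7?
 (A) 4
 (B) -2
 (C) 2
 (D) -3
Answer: D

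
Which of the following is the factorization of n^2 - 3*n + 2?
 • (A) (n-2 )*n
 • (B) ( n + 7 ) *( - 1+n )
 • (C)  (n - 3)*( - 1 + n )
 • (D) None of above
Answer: D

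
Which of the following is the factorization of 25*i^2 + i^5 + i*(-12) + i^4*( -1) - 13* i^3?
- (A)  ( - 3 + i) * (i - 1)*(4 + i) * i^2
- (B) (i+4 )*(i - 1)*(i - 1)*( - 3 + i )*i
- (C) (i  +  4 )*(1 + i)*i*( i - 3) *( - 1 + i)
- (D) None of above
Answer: B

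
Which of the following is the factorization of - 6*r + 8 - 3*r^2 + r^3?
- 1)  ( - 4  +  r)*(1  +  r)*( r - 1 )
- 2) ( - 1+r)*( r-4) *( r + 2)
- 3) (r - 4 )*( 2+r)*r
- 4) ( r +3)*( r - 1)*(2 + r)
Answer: 2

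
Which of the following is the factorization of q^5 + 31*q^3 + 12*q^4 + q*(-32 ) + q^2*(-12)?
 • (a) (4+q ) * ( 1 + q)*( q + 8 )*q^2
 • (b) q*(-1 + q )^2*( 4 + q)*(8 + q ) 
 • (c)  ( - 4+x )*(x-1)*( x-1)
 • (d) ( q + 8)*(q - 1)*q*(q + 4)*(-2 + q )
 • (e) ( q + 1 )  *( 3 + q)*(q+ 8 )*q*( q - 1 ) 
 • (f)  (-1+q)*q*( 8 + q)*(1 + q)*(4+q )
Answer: f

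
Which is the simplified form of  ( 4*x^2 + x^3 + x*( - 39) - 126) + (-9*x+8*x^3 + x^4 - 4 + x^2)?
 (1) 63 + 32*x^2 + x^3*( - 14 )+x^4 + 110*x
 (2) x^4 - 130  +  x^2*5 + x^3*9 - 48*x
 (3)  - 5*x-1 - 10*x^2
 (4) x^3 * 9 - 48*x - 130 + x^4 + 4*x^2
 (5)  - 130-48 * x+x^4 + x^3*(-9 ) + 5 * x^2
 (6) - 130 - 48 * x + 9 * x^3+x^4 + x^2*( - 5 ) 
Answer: 2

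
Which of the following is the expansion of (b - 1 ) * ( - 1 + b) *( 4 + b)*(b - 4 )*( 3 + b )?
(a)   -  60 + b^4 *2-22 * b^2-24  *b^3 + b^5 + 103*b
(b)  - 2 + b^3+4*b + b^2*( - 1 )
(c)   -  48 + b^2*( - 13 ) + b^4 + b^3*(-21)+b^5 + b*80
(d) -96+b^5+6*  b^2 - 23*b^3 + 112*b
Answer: c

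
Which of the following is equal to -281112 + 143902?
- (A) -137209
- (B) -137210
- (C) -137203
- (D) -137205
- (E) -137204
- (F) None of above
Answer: B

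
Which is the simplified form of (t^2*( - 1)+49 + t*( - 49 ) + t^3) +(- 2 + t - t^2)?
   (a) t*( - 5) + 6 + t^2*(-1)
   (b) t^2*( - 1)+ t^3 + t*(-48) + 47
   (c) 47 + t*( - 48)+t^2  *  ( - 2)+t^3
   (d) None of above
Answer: c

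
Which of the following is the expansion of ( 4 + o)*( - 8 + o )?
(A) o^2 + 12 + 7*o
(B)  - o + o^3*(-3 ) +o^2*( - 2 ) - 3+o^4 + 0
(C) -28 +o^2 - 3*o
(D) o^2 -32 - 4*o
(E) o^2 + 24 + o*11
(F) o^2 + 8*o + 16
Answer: D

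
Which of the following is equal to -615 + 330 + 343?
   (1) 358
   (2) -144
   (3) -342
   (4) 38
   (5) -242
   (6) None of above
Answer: 6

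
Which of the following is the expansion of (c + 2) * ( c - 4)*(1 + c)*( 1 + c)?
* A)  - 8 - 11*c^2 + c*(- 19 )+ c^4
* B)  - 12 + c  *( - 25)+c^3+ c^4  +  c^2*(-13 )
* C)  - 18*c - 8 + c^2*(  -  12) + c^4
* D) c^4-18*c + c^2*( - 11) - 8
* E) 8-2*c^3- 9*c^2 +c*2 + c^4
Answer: D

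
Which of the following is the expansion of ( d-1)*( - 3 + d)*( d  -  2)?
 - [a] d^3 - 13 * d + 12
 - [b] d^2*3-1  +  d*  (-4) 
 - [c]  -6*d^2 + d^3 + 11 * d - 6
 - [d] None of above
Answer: c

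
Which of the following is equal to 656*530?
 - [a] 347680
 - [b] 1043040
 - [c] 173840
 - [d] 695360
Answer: a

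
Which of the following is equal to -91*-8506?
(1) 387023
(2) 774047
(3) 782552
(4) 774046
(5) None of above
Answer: 4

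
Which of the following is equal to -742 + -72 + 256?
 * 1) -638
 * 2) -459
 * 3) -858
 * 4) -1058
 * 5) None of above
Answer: 5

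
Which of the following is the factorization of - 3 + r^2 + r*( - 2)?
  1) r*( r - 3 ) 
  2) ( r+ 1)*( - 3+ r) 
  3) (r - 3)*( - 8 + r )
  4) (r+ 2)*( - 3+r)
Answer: 2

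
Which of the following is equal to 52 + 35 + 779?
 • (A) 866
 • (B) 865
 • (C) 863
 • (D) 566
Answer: A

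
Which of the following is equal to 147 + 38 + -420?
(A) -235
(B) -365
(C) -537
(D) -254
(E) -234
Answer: A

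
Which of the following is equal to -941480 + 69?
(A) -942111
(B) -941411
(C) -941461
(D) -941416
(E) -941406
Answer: B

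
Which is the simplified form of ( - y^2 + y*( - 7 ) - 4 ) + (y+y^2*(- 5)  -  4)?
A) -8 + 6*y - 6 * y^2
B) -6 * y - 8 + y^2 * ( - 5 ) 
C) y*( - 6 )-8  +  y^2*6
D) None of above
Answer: D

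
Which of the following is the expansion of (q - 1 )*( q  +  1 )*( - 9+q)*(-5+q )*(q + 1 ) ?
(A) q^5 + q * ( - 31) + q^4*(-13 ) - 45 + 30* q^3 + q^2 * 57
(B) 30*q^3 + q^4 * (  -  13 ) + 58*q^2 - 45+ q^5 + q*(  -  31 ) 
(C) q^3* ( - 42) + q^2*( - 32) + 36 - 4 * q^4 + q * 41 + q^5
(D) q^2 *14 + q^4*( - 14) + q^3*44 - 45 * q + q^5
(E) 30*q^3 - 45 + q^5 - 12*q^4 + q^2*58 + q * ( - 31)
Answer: B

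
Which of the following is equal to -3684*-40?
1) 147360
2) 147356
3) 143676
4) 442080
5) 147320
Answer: 1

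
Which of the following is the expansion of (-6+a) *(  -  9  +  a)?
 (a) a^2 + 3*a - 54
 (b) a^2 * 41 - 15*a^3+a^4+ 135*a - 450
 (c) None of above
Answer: c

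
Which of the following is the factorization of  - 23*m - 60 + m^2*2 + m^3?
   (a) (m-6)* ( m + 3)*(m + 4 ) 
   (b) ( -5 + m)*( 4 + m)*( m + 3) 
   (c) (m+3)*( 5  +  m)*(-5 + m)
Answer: b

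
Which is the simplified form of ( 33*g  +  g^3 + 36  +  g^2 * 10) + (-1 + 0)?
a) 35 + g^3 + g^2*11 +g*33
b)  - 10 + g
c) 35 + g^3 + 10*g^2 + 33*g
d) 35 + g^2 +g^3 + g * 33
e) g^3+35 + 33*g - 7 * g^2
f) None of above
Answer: c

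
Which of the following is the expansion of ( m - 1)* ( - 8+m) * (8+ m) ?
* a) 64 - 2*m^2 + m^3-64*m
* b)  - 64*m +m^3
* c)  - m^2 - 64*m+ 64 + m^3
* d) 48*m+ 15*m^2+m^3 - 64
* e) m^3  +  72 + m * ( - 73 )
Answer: c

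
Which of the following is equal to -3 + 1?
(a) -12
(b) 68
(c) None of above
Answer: c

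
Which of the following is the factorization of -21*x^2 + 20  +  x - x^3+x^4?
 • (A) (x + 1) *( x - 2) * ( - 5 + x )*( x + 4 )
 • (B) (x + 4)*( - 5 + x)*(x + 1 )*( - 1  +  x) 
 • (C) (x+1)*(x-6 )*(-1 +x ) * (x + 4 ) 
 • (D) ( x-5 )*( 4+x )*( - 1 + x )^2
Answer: B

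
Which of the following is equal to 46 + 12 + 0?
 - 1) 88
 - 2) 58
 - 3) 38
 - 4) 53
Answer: 2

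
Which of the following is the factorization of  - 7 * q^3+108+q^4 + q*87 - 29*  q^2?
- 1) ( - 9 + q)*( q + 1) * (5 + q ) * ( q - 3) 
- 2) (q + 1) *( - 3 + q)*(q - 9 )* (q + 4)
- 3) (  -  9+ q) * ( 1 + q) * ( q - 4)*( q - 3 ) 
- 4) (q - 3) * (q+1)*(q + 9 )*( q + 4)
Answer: 2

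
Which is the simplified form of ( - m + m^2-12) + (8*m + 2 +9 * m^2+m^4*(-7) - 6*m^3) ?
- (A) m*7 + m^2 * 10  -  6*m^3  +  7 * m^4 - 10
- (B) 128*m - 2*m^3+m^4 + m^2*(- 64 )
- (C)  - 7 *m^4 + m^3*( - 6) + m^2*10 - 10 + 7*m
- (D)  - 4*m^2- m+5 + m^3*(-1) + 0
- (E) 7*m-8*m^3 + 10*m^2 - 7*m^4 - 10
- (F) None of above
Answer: C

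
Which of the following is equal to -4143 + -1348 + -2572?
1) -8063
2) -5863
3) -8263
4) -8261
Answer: 1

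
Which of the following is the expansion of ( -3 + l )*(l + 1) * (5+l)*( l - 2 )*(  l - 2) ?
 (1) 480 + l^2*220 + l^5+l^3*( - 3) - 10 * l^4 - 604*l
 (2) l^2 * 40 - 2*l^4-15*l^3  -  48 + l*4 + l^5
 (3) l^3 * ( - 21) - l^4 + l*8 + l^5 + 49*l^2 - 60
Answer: 3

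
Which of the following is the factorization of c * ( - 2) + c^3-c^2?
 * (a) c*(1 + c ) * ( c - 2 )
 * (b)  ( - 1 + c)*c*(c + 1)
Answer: a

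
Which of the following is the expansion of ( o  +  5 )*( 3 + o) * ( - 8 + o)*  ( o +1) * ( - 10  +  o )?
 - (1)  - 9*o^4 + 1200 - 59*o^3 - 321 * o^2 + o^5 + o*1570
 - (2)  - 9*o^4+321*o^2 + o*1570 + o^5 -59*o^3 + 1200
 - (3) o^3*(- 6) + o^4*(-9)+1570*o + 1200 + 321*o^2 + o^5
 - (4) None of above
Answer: 2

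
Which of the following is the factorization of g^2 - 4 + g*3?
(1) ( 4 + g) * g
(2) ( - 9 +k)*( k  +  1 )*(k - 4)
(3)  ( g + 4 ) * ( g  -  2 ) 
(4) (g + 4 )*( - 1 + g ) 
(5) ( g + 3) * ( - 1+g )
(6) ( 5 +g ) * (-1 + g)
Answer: 4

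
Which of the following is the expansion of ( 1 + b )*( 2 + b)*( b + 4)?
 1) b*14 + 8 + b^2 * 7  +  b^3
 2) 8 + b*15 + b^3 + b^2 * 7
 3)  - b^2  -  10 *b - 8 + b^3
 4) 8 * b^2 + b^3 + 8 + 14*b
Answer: 1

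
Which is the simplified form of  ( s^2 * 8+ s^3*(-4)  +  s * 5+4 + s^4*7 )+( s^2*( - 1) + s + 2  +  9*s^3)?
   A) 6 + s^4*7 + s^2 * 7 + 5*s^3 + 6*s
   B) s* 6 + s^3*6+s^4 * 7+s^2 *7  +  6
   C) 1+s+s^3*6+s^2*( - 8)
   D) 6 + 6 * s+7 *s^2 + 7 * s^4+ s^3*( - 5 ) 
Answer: A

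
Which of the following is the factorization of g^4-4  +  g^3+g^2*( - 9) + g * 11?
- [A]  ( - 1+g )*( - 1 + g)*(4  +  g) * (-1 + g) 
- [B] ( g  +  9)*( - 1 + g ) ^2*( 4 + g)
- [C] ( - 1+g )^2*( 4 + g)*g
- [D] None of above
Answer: A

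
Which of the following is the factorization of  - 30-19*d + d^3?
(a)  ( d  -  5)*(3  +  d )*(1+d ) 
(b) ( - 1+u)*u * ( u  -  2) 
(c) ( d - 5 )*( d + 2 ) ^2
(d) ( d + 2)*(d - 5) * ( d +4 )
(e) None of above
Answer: e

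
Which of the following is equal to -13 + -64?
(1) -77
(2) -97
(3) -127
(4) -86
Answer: 1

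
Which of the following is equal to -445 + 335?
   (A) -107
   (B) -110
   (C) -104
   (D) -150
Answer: B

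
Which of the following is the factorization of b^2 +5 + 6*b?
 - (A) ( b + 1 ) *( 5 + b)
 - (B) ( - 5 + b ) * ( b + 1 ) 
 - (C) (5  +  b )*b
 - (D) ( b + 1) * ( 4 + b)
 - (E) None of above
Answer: A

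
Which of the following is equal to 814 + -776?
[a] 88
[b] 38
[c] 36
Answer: b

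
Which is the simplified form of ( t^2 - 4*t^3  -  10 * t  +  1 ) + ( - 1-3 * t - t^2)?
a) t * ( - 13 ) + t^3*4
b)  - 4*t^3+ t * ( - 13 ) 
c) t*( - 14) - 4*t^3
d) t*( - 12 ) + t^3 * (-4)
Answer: b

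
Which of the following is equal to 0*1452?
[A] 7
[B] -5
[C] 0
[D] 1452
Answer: C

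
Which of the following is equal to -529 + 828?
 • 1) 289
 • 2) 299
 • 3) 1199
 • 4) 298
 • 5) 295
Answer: 2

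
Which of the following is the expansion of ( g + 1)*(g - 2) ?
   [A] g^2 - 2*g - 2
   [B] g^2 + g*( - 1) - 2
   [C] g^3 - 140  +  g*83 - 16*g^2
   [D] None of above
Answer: B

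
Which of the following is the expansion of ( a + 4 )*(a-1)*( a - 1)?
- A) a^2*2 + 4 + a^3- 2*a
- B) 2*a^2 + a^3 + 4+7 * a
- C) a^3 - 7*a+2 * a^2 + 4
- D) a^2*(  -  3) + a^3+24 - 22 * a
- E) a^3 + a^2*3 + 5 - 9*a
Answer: C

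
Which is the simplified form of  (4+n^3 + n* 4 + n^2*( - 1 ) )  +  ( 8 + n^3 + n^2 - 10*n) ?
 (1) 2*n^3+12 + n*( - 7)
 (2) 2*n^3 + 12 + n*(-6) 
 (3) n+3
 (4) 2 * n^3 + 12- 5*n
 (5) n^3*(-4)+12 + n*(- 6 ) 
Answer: 2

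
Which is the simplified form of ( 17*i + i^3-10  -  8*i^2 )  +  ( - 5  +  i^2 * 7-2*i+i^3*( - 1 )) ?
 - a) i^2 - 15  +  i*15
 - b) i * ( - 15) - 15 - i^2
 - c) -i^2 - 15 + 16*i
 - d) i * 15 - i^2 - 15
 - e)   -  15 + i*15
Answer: d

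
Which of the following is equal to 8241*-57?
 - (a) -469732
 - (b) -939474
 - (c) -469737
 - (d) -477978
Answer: c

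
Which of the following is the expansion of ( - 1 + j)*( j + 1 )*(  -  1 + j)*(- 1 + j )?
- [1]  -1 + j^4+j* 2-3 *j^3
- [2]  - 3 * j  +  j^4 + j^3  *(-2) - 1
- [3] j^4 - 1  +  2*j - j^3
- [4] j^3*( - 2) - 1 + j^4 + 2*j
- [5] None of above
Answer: 4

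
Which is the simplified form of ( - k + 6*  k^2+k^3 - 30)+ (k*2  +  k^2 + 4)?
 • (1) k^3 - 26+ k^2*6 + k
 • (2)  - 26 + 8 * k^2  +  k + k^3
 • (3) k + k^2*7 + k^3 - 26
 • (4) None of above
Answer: 3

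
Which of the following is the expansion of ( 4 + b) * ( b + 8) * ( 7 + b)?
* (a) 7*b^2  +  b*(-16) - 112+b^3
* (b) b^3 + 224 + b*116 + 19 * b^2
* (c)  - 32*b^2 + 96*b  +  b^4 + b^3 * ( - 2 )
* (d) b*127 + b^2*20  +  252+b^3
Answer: b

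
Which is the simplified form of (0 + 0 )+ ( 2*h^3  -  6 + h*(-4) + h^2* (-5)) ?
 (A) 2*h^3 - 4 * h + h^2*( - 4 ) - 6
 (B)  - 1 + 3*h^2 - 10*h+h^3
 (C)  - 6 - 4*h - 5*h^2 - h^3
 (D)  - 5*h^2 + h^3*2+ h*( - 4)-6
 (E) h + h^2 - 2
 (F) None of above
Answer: D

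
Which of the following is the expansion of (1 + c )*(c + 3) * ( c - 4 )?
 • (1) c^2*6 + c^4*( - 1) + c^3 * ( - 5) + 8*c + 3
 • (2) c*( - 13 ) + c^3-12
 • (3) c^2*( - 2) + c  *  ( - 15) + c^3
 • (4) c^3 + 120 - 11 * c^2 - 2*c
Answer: 2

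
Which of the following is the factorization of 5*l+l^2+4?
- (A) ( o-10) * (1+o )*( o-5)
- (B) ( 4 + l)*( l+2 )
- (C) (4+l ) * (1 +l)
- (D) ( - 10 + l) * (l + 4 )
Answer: C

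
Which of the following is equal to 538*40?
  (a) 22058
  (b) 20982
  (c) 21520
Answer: c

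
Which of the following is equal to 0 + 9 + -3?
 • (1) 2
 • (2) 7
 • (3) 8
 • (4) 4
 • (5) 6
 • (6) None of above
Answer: 5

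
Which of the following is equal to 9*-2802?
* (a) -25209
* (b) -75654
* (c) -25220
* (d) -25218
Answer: d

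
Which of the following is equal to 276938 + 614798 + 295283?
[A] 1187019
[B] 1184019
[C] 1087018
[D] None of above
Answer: A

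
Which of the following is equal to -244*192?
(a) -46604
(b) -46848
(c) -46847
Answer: b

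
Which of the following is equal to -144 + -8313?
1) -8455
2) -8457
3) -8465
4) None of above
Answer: 2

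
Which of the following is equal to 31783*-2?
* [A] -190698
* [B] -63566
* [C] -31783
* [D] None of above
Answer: B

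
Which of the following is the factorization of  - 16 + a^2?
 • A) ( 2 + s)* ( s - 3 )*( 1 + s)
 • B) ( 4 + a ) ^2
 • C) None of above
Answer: C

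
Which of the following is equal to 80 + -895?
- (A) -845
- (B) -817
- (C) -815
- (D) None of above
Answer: C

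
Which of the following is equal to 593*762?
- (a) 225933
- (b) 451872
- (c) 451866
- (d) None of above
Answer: c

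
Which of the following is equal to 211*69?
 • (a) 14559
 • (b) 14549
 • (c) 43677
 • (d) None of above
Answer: a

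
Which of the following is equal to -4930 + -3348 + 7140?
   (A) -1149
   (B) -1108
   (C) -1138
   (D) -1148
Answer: C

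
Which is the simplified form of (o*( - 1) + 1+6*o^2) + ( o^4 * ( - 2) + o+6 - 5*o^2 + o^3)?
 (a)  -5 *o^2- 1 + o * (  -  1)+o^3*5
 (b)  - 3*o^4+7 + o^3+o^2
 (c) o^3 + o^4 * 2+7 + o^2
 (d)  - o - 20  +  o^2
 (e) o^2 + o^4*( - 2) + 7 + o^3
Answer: e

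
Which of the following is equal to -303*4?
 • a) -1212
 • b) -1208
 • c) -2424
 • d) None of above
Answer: a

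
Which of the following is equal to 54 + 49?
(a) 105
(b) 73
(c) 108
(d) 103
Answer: d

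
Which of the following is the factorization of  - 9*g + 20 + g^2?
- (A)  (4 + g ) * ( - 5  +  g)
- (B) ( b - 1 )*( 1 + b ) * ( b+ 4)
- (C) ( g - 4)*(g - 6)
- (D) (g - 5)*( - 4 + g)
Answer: D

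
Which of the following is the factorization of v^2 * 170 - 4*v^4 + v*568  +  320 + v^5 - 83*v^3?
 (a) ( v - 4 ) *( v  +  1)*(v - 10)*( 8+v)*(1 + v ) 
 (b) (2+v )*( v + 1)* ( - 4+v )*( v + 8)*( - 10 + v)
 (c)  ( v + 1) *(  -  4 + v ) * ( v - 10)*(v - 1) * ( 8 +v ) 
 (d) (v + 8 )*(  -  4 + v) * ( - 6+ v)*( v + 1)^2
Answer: a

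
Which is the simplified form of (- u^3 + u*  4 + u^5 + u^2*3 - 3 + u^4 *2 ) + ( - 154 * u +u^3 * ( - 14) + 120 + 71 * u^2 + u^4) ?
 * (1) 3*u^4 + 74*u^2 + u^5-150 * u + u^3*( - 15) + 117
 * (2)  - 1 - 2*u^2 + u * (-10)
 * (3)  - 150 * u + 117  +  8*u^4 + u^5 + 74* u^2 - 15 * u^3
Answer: 1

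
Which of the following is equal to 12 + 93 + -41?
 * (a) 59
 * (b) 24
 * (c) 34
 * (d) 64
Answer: d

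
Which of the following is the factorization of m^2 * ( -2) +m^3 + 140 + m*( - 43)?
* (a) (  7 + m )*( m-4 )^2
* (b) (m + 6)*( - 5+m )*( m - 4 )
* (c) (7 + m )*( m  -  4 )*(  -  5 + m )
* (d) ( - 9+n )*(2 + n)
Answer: c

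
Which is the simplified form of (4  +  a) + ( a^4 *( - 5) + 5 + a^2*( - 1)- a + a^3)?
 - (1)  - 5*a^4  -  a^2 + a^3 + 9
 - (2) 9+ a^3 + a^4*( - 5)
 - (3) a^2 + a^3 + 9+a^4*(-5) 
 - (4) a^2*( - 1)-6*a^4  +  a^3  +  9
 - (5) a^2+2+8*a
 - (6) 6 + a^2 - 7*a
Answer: 1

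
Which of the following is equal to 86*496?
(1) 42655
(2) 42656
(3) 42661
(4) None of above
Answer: 2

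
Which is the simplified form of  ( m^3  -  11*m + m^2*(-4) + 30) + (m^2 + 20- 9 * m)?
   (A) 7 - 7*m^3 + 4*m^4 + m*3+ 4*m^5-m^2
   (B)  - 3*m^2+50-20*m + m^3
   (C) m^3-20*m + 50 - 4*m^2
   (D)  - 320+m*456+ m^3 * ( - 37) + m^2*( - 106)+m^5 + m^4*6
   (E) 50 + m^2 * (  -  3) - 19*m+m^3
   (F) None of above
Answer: B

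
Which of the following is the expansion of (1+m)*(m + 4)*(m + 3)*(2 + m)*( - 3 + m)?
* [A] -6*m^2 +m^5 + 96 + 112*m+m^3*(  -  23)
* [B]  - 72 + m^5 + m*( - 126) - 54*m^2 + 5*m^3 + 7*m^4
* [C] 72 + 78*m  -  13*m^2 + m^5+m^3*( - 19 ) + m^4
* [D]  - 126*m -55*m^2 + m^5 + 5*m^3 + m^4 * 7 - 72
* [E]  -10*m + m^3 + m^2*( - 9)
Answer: D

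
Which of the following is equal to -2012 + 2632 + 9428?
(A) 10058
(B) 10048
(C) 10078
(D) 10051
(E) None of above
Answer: B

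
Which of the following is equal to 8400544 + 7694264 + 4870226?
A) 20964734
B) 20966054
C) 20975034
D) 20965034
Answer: D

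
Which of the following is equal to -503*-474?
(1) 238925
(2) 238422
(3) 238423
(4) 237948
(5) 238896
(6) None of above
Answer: 2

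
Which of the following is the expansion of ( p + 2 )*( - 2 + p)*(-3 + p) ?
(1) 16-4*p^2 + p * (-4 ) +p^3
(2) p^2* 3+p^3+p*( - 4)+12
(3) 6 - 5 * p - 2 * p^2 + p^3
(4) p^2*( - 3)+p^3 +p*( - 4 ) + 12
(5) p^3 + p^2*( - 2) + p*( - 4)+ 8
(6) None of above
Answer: 4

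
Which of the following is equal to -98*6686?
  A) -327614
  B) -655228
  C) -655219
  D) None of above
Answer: B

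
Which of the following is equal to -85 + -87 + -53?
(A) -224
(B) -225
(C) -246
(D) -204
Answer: B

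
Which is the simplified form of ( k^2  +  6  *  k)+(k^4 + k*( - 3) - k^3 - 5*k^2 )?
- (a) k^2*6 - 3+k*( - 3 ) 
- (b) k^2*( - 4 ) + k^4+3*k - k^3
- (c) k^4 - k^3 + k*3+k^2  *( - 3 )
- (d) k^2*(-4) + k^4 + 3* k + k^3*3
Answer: b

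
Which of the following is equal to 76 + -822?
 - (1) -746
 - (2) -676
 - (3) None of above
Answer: 1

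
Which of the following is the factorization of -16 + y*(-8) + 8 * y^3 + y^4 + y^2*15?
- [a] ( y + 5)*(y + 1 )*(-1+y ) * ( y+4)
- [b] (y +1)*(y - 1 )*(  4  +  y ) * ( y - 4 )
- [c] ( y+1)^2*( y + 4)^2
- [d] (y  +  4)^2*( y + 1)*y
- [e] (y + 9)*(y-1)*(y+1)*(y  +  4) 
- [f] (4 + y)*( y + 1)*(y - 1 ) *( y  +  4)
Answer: f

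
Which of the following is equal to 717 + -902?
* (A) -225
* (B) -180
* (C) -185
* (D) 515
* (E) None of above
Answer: C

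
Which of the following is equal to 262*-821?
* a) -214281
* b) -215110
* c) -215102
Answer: c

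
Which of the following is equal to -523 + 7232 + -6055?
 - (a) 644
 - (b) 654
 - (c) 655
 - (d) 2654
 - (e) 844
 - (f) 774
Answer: b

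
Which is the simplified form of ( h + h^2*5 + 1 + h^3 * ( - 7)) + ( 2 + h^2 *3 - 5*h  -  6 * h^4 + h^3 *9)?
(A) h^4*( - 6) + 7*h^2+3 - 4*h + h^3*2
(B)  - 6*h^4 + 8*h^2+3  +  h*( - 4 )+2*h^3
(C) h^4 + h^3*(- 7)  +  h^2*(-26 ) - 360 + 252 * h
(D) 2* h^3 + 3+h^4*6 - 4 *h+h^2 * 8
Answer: B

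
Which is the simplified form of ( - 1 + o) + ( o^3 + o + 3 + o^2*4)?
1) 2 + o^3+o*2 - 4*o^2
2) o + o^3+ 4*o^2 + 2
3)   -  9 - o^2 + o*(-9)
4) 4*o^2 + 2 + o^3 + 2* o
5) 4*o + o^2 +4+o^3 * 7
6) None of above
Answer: 4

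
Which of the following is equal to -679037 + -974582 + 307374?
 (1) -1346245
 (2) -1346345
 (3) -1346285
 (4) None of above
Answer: 1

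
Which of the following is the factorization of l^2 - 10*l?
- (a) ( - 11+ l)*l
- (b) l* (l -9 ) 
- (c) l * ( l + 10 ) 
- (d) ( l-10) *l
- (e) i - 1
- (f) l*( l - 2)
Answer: d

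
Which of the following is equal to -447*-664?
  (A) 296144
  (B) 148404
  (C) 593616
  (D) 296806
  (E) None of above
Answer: E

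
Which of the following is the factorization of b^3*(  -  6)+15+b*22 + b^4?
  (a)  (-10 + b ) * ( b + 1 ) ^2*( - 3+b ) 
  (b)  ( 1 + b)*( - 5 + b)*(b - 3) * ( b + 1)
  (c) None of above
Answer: b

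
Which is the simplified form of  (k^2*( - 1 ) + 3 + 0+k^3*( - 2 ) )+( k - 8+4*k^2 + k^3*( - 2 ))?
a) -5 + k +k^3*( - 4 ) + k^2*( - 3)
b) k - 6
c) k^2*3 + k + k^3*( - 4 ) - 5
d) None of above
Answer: c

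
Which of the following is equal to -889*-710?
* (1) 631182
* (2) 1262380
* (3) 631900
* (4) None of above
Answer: 4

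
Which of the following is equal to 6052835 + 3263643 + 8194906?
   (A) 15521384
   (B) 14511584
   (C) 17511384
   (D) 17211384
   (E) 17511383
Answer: C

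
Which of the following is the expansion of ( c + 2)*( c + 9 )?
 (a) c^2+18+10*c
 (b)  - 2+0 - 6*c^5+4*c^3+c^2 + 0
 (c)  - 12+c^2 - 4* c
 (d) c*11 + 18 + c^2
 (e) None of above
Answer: d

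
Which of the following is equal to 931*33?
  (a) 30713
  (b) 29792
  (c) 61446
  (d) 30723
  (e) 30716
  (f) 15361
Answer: d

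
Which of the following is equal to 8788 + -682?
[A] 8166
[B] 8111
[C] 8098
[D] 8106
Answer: D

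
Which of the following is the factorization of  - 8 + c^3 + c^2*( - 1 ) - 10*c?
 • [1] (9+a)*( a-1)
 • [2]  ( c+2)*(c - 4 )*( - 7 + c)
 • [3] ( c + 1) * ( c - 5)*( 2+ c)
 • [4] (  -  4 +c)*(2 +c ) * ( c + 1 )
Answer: 4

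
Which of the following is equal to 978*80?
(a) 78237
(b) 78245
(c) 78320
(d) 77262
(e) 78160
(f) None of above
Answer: f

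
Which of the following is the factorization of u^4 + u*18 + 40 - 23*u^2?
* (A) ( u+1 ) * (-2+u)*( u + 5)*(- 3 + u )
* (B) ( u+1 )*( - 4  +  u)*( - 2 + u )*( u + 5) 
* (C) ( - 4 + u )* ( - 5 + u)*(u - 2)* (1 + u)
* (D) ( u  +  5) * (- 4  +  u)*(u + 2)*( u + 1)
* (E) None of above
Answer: B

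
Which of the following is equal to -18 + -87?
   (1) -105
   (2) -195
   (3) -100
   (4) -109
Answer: 1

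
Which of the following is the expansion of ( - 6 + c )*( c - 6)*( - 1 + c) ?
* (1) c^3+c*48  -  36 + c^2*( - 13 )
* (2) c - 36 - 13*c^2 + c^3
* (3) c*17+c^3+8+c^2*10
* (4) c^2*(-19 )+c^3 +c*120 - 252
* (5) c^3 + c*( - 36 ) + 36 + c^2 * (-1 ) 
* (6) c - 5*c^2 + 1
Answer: 1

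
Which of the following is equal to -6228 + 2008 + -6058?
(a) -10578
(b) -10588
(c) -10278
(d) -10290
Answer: c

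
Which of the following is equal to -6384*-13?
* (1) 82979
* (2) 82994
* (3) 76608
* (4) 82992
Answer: 4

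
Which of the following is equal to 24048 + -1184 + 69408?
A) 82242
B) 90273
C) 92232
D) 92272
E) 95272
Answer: D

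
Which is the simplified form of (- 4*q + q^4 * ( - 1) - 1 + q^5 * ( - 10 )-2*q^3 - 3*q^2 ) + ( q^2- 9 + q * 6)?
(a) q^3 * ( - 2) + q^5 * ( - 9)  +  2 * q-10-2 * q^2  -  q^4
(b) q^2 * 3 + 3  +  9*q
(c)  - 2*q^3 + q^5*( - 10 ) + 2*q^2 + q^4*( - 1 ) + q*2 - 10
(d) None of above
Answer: d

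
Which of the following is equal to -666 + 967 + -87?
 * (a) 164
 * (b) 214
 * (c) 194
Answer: b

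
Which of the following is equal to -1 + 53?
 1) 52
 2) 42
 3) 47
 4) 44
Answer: 1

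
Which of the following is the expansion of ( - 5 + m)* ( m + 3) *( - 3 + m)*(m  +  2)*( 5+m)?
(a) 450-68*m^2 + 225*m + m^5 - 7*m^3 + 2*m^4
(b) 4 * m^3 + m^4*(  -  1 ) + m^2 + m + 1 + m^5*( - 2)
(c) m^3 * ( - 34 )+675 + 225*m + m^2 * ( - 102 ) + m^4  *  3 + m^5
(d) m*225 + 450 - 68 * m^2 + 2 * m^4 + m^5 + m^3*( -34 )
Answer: d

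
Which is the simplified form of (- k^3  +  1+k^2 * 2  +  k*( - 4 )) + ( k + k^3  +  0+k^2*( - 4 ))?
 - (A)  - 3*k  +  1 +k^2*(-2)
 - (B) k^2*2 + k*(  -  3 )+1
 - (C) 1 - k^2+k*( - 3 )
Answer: A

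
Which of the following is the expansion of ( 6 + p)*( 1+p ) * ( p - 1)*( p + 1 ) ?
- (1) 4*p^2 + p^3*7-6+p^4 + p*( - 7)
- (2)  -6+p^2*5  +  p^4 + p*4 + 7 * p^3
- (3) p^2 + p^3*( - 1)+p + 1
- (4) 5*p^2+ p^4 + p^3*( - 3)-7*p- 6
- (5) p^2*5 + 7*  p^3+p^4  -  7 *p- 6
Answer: 5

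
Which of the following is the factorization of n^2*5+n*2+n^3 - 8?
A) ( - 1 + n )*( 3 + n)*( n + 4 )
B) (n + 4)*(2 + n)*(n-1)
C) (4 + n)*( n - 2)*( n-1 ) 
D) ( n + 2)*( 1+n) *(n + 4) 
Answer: B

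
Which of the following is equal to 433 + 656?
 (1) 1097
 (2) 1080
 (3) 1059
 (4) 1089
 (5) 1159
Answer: 4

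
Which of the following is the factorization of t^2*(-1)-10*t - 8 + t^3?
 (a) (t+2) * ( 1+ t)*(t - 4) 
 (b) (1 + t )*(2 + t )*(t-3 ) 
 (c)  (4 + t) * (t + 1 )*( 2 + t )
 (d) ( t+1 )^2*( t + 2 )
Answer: a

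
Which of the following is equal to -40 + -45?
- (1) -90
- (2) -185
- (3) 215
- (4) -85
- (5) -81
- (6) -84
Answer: 4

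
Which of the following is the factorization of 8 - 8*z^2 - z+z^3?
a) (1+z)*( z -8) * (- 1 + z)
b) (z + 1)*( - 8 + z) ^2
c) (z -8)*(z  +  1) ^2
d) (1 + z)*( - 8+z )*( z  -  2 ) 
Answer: a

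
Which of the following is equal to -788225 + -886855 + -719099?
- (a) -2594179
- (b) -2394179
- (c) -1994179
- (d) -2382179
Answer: b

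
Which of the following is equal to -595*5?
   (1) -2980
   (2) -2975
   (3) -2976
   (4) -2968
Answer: 2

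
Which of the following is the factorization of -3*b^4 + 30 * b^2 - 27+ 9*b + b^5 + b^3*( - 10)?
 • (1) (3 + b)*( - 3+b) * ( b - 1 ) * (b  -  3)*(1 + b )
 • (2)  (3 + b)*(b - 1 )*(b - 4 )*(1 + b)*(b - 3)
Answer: 1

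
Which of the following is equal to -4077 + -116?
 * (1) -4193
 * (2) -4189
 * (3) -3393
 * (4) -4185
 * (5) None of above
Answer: 1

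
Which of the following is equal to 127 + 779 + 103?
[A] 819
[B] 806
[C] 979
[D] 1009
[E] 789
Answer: D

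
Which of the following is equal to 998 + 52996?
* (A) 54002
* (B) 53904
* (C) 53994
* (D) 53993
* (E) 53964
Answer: C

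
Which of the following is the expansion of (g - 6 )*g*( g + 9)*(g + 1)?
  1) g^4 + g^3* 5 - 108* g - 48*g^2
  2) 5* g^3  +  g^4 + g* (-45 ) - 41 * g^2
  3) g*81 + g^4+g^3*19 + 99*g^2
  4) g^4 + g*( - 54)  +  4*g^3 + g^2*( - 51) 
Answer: 4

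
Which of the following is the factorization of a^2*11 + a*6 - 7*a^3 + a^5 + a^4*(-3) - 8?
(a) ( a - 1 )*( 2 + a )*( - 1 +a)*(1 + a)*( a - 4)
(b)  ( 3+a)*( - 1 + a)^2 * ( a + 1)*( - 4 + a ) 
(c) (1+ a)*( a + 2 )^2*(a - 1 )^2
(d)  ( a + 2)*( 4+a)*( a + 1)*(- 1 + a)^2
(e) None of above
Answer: a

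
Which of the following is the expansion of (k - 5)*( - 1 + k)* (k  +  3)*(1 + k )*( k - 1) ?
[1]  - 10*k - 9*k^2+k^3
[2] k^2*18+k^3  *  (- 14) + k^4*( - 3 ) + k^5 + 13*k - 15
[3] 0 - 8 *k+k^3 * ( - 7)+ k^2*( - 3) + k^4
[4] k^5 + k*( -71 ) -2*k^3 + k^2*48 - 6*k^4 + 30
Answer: 2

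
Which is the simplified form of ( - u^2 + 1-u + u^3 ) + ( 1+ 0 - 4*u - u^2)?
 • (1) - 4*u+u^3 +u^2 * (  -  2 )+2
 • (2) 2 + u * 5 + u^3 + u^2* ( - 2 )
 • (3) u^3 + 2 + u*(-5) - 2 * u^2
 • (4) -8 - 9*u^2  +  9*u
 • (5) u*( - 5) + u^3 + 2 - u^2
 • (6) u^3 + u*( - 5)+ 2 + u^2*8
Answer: 3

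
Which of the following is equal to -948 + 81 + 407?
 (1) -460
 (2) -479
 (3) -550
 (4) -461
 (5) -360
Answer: 1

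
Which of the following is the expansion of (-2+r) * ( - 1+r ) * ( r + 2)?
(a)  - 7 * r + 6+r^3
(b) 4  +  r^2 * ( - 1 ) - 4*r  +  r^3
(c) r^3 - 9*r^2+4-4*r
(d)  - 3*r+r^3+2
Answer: b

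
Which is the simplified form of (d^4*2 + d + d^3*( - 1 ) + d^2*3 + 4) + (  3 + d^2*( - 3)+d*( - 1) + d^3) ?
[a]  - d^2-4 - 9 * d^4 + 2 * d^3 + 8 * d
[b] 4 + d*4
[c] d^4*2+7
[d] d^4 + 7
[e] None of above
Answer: c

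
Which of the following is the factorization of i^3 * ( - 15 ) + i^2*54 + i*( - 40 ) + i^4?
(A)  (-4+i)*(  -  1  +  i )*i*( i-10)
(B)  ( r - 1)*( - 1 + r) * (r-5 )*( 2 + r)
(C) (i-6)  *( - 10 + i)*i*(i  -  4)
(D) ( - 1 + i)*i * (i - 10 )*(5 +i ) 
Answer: A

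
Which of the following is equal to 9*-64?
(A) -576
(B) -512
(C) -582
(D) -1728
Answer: A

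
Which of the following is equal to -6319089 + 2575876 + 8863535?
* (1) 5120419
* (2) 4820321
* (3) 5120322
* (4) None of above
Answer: 3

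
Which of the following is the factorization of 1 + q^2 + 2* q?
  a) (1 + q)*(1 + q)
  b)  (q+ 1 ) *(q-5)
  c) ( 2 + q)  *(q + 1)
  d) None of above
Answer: a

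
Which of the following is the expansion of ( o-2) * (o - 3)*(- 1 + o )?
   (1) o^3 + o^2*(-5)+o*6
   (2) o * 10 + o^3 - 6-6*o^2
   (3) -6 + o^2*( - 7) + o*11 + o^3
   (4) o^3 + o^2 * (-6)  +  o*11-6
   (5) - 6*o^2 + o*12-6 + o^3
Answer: 4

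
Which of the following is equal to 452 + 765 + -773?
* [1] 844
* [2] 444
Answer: 2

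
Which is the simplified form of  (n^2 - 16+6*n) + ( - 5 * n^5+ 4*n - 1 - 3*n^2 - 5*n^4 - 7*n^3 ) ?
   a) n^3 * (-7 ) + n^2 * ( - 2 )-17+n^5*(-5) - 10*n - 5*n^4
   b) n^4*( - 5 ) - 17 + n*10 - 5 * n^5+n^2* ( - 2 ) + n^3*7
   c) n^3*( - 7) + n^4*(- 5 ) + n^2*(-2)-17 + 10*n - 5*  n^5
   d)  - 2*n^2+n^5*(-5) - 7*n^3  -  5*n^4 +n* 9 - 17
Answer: c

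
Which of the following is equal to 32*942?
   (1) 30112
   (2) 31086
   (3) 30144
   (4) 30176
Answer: 3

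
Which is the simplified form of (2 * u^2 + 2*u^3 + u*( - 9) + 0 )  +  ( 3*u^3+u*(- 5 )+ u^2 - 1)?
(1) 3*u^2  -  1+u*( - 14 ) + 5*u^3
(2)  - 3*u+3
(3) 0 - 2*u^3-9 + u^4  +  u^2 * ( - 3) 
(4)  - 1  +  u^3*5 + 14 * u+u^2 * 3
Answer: 1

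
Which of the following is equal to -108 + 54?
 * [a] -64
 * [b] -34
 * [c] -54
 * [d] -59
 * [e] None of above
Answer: c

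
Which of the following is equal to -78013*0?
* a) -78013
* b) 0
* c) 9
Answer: b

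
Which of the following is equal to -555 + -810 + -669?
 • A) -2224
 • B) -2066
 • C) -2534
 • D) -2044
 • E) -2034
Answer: E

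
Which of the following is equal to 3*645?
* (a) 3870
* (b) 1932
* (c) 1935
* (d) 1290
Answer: c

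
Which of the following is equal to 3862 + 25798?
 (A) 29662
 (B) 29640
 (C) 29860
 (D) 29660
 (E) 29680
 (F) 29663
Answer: D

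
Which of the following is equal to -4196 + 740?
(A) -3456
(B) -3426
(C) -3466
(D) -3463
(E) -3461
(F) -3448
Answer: A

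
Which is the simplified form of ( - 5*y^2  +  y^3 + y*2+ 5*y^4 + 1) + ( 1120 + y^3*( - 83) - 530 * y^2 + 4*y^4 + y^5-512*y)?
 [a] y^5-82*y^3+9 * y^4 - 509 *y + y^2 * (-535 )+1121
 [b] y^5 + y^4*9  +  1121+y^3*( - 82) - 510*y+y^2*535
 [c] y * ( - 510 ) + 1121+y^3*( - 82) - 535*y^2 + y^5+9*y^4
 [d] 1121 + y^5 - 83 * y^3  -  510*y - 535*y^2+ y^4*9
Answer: c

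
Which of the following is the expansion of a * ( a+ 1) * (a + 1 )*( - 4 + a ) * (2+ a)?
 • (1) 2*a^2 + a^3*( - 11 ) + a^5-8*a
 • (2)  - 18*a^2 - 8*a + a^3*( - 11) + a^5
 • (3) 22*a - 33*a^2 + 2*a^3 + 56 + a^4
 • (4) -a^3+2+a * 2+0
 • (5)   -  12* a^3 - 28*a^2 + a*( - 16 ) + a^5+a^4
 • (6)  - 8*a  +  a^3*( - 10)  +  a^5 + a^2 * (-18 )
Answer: 2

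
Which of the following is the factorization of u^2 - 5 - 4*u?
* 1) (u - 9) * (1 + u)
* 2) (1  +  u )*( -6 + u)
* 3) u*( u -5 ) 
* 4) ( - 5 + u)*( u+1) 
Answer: 4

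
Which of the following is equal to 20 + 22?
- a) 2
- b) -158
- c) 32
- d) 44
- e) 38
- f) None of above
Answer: f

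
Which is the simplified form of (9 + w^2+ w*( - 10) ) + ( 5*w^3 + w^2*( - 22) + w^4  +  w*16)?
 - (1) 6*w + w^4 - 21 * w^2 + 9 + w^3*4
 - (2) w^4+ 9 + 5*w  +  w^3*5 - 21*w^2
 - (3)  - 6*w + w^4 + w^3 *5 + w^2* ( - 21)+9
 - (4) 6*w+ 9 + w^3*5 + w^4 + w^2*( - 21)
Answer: 4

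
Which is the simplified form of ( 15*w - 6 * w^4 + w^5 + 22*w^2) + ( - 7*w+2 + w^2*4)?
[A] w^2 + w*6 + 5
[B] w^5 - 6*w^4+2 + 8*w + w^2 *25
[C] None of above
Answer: C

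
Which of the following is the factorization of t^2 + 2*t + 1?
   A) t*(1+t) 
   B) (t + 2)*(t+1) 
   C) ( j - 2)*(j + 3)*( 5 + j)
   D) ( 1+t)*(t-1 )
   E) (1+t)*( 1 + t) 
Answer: E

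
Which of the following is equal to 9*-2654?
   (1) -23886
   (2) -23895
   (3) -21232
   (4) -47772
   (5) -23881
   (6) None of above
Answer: 1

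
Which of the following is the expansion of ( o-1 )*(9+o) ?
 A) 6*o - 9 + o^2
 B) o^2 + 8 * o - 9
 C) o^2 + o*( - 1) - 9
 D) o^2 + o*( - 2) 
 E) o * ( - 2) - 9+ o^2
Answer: B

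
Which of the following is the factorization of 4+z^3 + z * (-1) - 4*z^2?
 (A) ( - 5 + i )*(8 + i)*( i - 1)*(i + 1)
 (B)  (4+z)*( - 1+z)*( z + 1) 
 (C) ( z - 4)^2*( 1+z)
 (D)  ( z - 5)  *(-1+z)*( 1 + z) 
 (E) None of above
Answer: E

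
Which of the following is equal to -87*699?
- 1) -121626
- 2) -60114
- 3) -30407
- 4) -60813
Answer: 4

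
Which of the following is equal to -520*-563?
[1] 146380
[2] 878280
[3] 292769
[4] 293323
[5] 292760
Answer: 5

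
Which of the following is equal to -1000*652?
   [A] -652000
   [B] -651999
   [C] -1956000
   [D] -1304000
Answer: A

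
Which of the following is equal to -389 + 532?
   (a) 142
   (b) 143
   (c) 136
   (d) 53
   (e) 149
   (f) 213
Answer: b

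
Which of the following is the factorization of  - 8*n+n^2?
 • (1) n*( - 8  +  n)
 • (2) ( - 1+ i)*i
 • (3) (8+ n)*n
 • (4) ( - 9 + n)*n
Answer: 1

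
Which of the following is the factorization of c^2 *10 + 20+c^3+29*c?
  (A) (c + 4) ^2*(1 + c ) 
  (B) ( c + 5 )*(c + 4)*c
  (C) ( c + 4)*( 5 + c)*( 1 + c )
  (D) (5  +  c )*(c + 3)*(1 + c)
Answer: C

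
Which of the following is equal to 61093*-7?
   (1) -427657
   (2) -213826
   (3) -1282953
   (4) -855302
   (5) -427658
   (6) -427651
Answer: 6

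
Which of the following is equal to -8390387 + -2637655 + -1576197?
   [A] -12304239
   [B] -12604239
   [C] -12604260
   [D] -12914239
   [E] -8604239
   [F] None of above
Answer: B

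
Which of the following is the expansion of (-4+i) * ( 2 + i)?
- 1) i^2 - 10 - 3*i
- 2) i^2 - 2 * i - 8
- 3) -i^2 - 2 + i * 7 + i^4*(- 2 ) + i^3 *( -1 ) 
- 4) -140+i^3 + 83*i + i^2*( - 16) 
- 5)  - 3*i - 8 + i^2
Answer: 2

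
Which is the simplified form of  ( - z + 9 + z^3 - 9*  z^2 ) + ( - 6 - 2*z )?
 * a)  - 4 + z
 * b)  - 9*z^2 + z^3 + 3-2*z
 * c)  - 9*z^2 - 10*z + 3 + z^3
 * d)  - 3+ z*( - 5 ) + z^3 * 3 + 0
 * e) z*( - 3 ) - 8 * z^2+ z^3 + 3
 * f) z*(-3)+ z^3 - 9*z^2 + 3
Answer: f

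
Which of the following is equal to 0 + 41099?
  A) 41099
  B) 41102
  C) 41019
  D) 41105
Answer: A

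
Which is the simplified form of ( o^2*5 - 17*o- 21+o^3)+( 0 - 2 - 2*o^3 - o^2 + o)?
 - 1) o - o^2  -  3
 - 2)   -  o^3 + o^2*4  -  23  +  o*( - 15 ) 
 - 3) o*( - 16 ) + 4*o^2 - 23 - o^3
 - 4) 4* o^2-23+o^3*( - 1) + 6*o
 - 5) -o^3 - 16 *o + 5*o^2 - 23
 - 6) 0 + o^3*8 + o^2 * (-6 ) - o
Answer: 3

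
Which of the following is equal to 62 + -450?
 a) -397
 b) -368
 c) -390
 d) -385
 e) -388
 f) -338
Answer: e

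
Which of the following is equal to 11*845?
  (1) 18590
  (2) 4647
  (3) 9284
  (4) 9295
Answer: 4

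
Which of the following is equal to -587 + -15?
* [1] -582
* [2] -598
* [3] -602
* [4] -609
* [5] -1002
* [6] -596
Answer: 3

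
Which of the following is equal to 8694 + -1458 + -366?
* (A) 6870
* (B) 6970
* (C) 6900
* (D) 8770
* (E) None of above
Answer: A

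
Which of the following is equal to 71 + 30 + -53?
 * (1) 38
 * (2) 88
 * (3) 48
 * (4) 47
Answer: 3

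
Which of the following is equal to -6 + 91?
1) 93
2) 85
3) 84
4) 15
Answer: 2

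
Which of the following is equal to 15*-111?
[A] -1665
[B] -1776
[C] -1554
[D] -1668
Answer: A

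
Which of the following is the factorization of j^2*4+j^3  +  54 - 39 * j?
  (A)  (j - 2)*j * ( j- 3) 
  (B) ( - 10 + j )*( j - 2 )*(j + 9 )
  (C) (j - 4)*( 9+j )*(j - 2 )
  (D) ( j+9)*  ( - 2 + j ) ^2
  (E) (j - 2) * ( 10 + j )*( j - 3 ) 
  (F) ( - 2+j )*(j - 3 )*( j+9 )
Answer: F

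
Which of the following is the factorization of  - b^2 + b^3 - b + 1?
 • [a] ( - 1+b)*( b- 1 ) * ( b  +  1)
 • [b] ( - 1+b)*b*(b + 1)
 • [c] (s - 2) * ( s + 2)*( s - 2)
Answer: a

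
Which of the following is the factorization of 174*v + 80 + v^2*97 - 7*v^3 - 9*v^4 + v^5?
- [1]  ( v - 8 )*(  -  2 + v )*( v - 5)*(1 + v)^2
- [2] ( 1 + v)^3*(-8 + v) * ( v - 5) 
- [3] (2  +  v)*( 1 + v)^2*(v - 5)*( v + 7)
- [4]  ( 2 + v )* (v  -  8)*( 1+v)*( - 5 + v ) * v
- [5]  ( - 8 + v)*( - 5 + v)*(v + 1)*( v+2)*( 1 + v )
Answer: 5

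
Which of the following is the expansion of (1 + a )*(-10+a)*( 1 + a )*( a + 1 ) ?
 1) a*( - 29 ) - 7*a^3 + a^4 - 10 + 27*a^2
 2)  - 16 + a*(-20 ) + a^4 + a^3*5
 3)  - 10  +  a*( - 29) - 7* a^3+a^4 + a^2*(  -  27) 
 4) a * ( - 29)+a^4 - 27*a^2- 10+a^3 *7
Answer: 3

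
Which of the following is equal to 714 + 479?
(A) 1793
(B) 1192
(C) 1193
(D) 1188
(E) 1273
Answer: C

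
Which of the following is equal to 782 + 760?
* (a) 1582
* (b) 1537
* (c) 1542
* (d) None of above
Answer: c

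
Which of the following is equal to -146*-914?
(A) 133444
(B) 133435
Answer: A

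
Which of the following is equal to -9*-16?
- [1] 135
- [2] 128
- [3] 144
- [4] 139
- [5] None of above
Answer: 3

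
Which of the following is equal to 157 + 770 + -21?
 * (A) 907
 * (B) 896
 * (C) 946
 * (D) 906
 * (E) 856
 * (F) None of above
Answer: D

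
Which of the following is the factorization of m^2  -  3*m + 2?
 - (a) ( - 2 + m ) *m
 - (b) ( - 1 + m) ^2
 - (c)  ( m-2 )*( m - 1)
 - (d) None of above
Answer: c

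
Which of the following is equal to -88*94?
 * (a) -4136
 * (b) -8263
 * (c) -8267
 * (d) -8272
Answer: d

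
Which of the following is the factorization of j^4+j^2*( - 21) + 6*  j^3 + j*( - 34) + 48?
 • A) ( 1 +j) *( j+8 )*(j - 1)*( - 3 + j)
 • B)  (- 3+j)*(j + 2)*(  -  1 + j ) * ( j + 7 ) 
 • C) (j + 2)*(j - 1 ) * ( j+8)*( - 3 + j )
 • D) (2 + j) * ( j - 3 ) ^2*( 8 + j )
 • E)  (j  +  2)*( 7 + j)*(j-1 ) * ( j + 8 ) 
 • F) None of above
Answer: C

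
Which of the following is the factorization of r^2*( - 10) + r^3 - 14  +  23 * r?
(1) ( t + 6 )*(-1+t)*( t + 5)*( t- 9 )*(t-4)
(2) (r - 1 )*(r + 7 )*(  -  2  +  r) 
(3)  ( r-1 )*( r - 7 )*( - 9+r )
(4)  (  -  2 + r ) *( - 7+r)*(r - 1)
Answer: 4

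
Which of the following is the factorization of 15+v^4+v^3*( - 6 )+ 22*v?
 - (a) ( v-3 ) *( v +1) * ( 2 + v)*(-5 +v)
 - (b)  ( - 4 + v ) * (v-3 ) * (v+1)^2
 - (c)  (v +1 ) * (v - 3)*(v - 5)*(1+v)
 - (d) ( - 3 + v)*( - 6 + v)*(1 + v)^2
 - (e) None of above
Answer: c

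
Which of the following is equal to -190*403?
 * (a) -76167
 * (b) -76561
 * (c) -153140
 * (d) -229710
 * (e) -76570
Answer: e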